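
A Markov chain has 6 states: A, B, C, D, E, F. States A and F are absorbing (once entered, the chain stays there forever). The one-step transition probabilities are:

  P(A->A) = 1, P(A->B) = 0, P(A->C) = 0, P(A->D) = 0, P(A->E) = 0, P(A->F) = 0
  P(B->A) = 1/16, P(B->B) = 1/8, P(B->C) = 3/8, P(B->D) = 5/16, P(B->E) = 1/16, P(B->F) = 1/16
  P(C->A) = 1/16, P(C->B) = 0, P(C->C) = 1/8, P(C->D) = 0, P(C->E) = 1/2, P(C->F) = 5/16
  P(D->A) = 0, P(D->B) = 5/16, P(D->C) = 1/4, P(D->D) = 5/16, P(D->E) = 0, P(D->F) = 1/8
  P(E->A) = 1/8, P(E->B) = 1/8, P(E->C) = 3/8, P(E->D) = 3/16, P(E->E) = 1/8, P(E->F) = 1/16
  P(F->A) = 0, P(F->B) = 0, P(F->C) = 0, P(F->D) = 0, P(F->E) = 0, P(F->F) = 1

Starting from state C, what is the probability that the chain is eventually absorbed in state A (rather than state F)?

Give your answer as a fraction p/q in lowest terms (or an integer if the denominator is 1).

Let a_i = P(absorbed in A | start in state i).
Boundary conditions: a_A = 1, a_F = 0.
For each transient state i, a_i = sum_j P(i->j) * a_j:
  a_B = 1/16*a_A + 1/8*a_B + 3/8*a_C + 5/16*a_D + 1/16*a_E + 1/16*a_F
  a_C = 1/16*a_A + 0*a_B + 1/8*a_C + 0*a_D + 1/2*a_E + 5/16*a_F
  a_D = 0*a_A + 5/16*a_B + 1/4*a_C + 5/16*a_D + 0*a_E + 1/8*a_F
  a_E = 1/8*a_A + 1/8*a_B + 3/8*a_C + 3/16*a_D + 1/8*a_E + 1/16*a_F

Substituting a_A = 1 and a_F = 0, rearrange to (I - Q) a = r where r[i] = P(i -> A):
  [7/8, -3/8, -5/16, -1/16] . (a_B, a_C, a_D, a_E) = 1/16
  [0, 7/8, 0, -1/2] . (a_B, a_C, a_D, a_E) = 1/16
  [-5/16, -1/4, 11/16, 0] . (a_B, a_C, a_D, a_E) = 0
  [-1/8, -3/8, -3/16, 7/8] . (a_B, a_C, a_D, a_E) = 1/8

Solving yields:
  a_B = 2249/7567
  a_C = 4129/15134
  a_D = 1773/7567
  a_E = 381/1081

Starting state is C, so the absorption probability is a_C = 4129/15134.

Answer: 4129/15134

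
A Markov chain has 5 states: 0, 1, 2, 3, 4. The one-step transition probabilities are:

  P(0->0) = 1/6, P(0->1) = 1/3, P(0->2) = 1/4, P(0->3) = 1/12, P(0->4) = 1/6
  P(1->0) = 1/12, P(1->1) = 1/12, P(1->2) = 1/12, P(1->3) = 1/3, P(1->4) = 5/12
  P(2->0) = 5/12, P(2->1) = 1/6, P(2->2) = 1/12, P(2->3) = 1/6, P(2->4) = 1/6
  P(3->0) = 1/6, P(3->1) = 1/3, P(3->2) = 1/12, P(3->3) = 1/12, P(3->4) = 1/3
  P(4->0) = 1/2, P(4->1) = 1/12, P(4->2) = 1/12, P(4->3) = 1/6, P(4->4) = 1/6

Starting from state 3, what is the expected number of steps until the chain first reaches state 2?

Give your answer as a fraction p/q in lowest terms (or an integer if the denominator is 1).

Answer: 16092/1979

Derivation:
Let h_i = expected steps to first reach 2 from state i.
Boundary: h_2 = 0.
First-step equations for the other states:
  h_0 = 1 + 1/6*h_0 + 1/3*h_1 + 1/4*h_2 + 1/12*h_3 + 1/6*h_4
  h_1 = 1 + 1/12*h_0 + 1/12*h_1 + 1/12*h_2 + 1/3*h_3 + 5/12*h_4
  h_3 = 1 + 1/6*h_0 + 1/3*h_1 + 1/12*h_2 + 1/12*h_3 + 1/3*h_4
  h_4 = 1 + 1/2*h_0 + 1/12*h_1 + 1/12*h_2 + 1/6*h_3 + 1/6*h_4

Substituting h_2 = 0 and rearranging gives the linear system (I - Q) h = 1:
  [5/6, -1/3, -1/12, -1/6] . (h_0, h_1, h_3, h_4) = 1
  [-1/12, 11/12, -1/3, -5/12] . (h_0, h_1, h_3, h_4) = 1
  [-1/6, -1/3, 11/12, -1/3] . (h_0, h_1, h_3, h_4) = 1
  [-1/2, -1/12, -1/6, 5/6] . (h_0, h_1, h_3, h_4) = 1

Solving yields:
  h_0 = 13536/1979
  h_1 = 16212/1979
  h_3 = 16092/1979
  h_4 = 15336/1979

Starting state is 3, so the expected hitting time is h_3 = 16092/1979.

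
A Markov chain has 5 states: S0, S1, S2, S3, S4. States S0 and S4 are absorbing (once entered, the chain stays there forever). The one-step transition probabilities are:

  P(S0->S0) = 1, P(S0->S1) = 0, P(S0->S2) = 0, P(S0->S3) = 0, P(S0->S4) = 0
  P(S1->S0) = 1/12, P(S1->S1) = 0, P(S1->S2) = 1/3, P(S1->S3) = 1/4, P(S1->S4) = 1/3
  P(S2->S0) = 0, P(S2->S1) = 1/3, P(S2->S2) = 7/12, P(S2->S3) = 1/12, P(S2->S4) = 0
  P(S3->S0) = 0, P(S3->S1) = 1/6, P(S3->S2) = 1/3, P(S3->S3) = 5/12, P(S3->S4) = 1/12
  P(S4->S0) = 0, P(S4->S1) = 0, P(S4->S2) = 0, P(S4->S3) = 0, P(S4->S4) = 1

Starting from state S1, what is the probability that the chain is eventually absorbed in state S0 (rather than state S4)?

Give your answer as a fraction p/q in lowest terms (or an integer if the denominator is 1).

Let a_i = P(absorbed in S0 | start in state i).
Boundary conditions: a_S0 = 1, a_S4 = 0.
For each transient state i, a_i = sum_j P(i->j) * a_j:
  a_S1 = 1/12*a_S0 + 0*a_S1 + 1/3*a_S2 + 1/4*a_S3 + 1/3*a_S4
  a_S2 = 0*a_S0 + 1/3*a_S1 + 7/12*a_S2 + 1/12*a_S3 + 0*a_S4
  a_S3 = 0*a_S0 + 1/6*a_S1 + 1/3*a_S2 + 5/12*a_S3 + 1/12*a_S4

Substituting a_S0 = 1 and a_S4 = 0, rearrange to (I - Q) a = r where r[i] = P(i -> S0):
  [1, -1/3, -1/4] . (a_S1, a_S2, a_S3) = 1/12
  [-1/3, 5/12, -1/12] . (a_S1, a_S2, a_S3) = 0
  [-1/6, -1/3, 7/12] . (a_S1, a_S2, a_S3) = 0

Solving yields:
  a_S1 = 31/174
  a_S2 = 5/29
  a_S3 = 13/87

Starting state is S1, so the absorption probability is a_S1 = 31/174.

Answer: 31/174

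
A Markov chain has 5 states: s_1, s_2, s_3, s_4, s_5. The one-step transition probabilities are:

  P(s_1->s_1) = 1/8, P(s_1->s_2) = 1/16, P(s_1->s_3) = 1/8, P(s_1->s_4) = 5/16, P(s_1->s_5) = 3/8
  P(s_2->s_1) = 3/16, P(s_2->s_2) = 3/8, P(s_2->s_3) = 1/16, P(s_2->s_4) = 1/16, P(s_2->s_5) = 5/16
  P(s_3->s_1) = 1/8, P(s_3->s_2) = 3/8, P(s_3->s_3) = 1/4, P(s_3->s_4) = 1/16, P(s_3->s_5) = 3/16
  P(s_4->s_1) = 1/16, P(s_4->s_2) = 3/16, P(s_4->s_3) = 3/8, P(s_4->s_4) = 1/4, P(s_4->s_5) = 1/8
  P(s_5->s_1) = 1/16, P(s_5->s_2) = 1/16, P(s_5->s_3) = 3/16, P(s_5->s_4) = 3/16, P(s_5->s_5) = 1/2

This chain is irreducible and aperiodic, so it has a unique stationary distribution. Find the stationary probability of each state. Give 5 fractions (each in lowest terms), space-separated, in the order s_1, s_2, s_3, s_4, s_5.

Answer: 4489/41668 8731/41668 8205/41668 3337/20834 13569/41668

Derivation:
The stationary distribution satisfies pi = pi * P, i.e.:
  pi_s_1 = 1/8*pi_s_1 + 3/16*pi_s_2 + 1/8*pi_s_3 + 1/16*pi_s_4 + 1/16*pi_s_5
  pi_s_2 = 1/16*pi_s_1 + 3/8*pi_s_2 + 3/8*pi_s_3 + 3/16*pi_s_4 + 1/16*pi_s_5
  pi_s_3 = 1/8*pi_s_1 + 1/16*pi_s_2 + 1/4*pi_s_3 + 3/8*pi_s_4 + 3/16*pi_s_5
  pi_s_4 = 5/16*pi_s_1 + 1/16*pi_s_2 + 1/16*pi_s_3 + 1/4*pi_s_4 + 3/16*pi_s_5
  pi_s_5 = 3/8*pi_s_1 + 5/16*pi_s_2 + 3/16*pi_s_3 + 1/8*pi_s_4 + 1/2*pi_s_5
with normalization: pi_s_1 + pi_s_2 + pi_s_3 + pi_s_4 + pi_s_5 = 1.

Using the first 4 balance equations plus normalization, the linear system A*pi = b is:
  [-7/8, 3/16, 1/8, 1/16, 1/16] . pi = 0
  [1/16, -5/8, 3/8, 3/16, 1/16] . pi = 0
  [1/8, 1/16, -3/4, 3/8, 3/16] . pi = 0
  [5/16, 1/16, 1/16, -3/4, 3/16] . pi = 0
  [1, 1, 1, 1, 1] . pi = 1

Solving yields:
  pi_s_1 = 4489/41668
  pi_s_2 = 8731/41668
  pi_s_3 = 8205/41668
  pi_s_4 = 3337/20834
  pi_s_5 = 13569/41668

Verification (pi * P):
  4489/41668*1/8 + 8731/41668*3/16 + 8205/41668*1/8 + 3337/20834*1/16 + 13569/41668*1/16 = 4489/41668 = pi_s_1  (ok)
  4489/41668*1/16 + 8731/41668*3/8 + 8205/41668*3/8 + 3337/20834*3/16 + 13569/41668*1/16 = 8731/41668 = pi_s_2  (ok)
  4489/41668*1/8 + 8731/41668*1/16 + 8205/41668*1/4 + 3337/20834*3/8 + 13569/41668*3/16 = 8205/41668 = pi_s_3  (ok)
  4489/41668*5/16 + 8731/41668*1/16 + 8205/41668*1/16 + 3337/20834*1/4 + 13569/41668*3/16 = 3337/20834 = pi_s_4  (ok)
  4489/41668*3/8 + 8731/41668*5/16 + 8205/41668*3/16 + 3337/20834*1/8 + 13569/41668*1/2 = 13569/41668 = pi_s_5  (ok)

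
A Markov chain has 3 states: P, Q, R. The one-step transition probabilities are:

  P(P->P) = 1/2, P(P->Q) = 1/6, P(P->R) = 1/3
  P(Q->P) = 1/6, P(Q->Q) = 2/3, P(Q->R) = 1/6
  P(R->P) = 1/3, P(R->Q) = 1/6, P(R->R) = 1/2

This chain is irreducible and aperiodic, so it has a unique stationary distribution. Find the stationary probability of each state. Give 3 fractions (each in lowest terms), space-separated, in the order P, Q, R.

Answer: 1/3 1/3 1/3

Derivation:
The stationary distribution satisfies pi = pi * P, i.e.:
  pi_P = 1/2*pi_P + 1/6*pi_Q + 1/3*pi_R
  pi_Q = 1/6*pi_P + 2/3*pi_Q + 1/6*pi_R
  pi_R = 1/3*pi_P + 1/6*pi_Q + 1/2*pi_R
with normalization: pi_P + pi_Q + pi_R = 1.

Using the first 2 balance equations plus normalization, the linear system A*pi = b is:
  [-1/2, 1/6, 1/3] . pi = 0
  [1/6, -1/3, 1/6] . pi = 0
  [1, 1, 1] . pi = 1

Solving yields:
  pi_P = 1/3
  pi_Q = 1/3
  pi_R = 1/3

Verification (pi * P):
  1/3*1/2 + 1/3*1/6 + 1/3*1/3 = 1/3 = pi_P  (ok)
  1/3*1/6 + 1/3*2/3 + 1/3*1/6 = 1/3 = pi_Q  (ok)
  1/3*1/3 + 1/3*1/6 + 1/3*1/2 = 1/3 = pi_R  (ok)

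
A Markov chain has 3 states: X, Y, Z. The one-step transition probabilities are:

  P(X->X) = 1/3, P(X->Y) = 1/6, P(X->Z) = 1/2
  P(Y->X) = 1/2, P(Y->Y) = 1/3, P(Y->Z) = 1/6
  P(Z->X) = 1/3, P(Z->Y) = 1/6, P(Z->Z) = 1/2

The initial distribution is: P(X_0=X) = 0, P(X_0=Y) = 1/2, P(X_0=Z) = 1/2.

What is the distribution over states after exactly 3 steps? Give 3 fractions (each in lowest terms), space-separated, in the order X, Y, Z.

Answer: 53/144 29/144 31/72

Derivation:
Propagating the distribution step by step (d_{t+1} = d_t * P):
d_0 = (X=0, Y=1/2, Z=1/2)
  d_1[X] = 0*1/3 + 1/2*1/2 + 1/2*1/3 = 5/12
  d_1[Y] = 0*1/6 + 1/2*1/3 + 1/2*1/6 = 1/4
  d_1[Z] = 0*1/2 + 1/2*1/6 + 1/2*1/2 = 1/3
d_1 = (X=5/12, Y=1/4, Z=1/3)
  d_2[X] = 5/12*1/3 + 1/4*1/2 + 1/3*1/3 = 3/8
  d_2[Y] = 5/12*1/6 + 1/4*1/3 + 1/3*1/6 = 5/24
  d_2[Z] = 5/12*1/2 + 1/4*1/6 + 1/3*1/2 = 5/12
d_2 = (X=3/8, Y=5/24, Z=5/12)
  d_3[X] = 3/8*1/3 + 5/24*1/2 + 5/12*1/3 = 53/144
  d_3[Y] = 3/8*1/6 + 5/24*1/3 + 5/12*1/6 = 29/144
  d_3[Z] = 3/8*1/2 + 5/24*1/6 + 5/12*1/2 = 31/72
d_3 = (X=53/144, Y=29/144, Z=31/72)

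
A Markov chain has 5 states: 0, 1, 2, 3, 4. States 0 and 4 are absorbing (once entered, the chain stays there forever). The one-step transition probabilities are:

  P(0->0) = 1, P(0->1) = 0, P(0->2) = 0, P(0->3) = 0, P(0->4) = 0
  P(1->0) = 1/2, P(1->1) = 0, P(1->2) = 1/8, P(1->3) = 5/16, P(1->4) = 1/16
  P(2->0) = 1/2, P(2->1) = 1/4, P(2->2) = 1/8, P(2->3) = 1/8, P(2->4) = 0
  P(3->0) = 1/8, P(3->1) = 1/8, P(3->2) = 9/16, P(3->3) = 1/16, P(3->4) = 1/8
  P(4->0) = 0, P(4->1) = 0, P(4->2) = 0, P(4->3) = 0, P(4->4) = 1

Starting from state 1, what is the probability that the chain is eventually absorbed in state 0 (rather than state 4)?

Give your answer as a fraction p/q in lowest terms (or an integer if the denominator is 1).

Answer: 571/656

Derivation:
Let a_i = P(absorbed in 0 | start in state i).
Boundary conditions: a_0 = 1, a_4 = 0.
For each transient state i, a_i = sum_j P(i->j) * a_j:
  a_1 = 1/2*a_0 + 0*a_1 + 1/8*a_2 + 5/16*a_3 + 1/16*a_4
  a_2 = 1/2*a_0 + 1/4*a_1 + 1/8*a_2 + 1/8*a_3 + 0*a_4
  a_3 = 1/8*a_0 + 1/8*a_1 + 9/16*a_2 + 1/16*a_3 + 1/8*a_4

Substituting a_0 = 1 and a_4 = 0, rearrange to (I - Q) a = r where r[i] = P(i -> 0):
  [1, -1/8, -5/16] . (a_1, a_2, a_3) = 1/2
  [-1/4, 7/8, -1/8] . (a_1, a_2, a_3) = 1/2
  [-1/8, -9/16, 15/16] . (a_1, a_2, a_3) = 1/8

Solving yields:
  a_1 = 571/656
  a_2 = 307/328
  a_3 = 133/164

Starting state is 1, so the absorption probability is a_1 = 571/656.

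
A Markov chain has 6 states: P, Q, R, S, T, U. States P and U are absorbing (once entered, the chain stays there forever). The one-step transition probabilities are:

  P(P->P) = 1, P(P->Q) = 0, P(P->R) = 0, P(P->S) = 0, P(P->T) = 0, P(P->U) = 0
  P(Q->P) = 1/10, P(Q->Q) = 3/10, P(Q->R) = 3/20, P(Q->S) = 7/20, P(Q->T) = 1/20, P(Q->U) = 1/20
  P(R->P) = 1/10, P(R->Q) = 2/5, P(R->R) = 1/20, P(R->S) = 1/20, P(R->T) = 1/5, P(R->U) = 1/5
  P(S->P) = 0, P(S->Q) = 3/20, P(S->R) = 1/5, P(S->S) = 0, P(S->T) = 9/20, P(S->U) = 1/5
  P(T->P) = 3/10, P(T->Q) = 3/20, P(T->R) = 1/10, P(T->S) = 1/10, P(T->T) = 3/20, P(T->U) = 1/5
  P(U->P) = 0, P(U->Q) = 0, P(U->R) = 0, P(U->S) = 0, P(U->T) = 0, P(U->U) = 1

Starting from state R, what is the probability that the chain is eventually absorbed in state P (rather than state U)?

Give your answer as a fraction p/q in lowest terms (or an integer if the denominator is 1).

Answer: 12301/28008

Derivation:
Let a_i = P(absorbed in P | start in state i).
Boundary conditions: a_P = 1, a_U = 0.
For each transient state i, a_i = sum_j P(i->j) * a_j:
  a_Q = 1/10*a_P + 3/10*a_Q + 3/20*a_R + 7/20*a_S + 1/20*a_T + 1/20*a_U
  a_R = 1/10*a_P + 2/5*a_Q + 1/20*a_R + 1/20*a_S + 1/5*a_T + 1/5*a_U
  a_S = 0*a_P + 3/20*a_Q + 1/5*a_R + 0*a_S + 9/20*a_T + 1/5*a_U
  a_T = 3/10*a_P + 3/20*a_Q + 1/10*a_R + 1/10*a_S + 3/20*a_T + 1/5*a_U

Substituting a_P = 1 and a_U = 0, rearrange to (I - Q) a = r where r[i] = P(i -> P):
  [7/10, -3/20, -7/20, -1/20] . (a_Q, a_R, a_S, a_T) = 1/10
  [-2/5, 19/20, -1/20, -1/5] . (a_Q, a_R, a_S, a_T) = 1/10
  [-3/20, -1/5, 1, -9/20] . (a_Q, a_R, a_S, a_T) = 0
  [-3/20, -1/10, -1/10, 17/20] . (a_Q, a_R, a_S, a_T) = 3/10

Solving yields:
  a_Q = 1664/3501
  a_R = 12301/28008
  a_S = 11207/28008
  a_T = 625/1167

Starting state is R, so the absorption probability is a_R = 12301/28008.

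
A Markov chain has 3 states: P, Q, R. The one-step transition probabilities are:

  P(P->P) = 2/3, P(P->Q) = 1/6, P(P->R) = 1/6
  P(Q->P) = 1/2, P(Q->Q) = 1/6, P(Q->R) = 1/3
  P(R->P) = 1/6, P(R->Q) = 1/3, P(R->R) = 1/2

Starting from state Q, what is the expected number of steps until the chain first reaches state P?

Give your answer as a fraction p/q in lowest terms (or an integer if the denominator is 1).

Let h_i = expected steps to first reach P from state i.
Boundary: h_P = 0.
First-step equations for the other states:
  h_Q = 1 + 1/2*h_P + 1/6*h_Q + 1/3*h_R
  h_R = 1 + 1/6*h_P + 1/3*h_Q + 1/2*h_R

Substituting h_P = 0 and rearranging gives the linear system (I - Q) h = 1:
  [5/6, -1/3] . (h_Q, h_R) = 1
  [-1/3, 1/2] . (h_Q, h_R) = 1

Solving yields:
  h_Q = 30/11
  h_R = 42/11

Starting state is Q, so the expected hitting time is h_Q = 30/11.

Answer: 30/11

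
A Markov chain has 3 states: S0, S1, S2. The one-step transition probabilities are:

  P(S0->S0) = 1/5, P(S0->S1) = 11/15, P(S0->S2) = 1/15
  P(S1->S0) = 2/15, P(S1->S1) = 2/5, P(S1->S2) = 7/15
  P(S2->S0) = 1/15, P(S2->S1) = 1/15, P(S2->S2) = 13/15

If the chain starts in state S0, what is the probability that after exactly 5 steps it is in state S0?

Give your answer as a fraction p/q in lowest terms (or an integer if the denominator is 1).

Computing P^5 by repeated multiplication:
P^1 =
  S0: [1/5, 11/15, 1/15]
  S1: [2/15, 2/5, 7/15]
  S2: [1/15, 1/15, 13/15]
P^2 =
  S0: [32/225, 4/9, 31/75]
  S1: [1/9, 13/45, 3/5]
  S2: [2/25, 2/15, 59/75]
P^3 =
  S0: [389/3375, 209/675, 647/1125]
  S1: [68/675, 32/135, 149/225]
  S2: [97/1125, 37/225, 281/375]
P^4 =
  S0: [5198/50625, 2498/10125, 10979/16875]
  S1: [971/10125, 431/2025, 2333/3375]
  S2: [1504/16875, 604/3375, 4117/5625]
P^5 =
  S0: [73511/759375, 33011/151875, 173603/253125]
  S1: [14222/151875, 6122/30375, 35681/50625]
  S2: [22903/253125, 9403/50625, 61069/84375]

(P^5)[S0 -> S0] = 73511/759375

Answer: 73511/759375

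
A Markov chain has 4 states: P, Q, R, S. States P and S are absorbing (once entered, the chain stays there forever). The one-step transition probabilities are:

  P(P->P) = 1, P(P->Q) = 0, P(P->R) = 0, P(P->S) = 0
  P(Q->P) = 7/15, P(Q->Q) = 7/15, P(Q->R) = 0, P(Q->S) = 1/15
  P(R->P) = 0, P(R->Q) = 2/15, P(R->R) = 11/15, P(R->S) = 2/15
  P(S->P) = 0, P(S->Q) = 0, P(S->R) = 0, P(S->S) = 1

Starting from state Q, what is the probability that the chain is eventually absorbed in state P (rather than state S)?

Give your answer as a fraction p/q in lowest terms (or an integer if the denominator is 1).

Answer: 7/8

Derivation:
Let a_i = P(absorbed in P | start in state i).
Boundary conditions: a_P = 1, a_S = 0.
For each transient state i, a_i = sum_j P(i->j) * a_j:
  a_Q = 7/15*a_P + 7/15*a_Q + 0*a_R + 1/15*a_S
  a_R = 0*a_P + 2/15*a_Q + 11/15*a_R + 2/15*a_S

Substituting a_P = 1 and a_S = 0, rearrange to (I - Q) a = r where r[i] = P(i -> P):
  [8/15, 0] . (a_Q, a_R) = 7/15
  [-2/15, 4/15] . (a_Q, a_R) = 0

Solving yields:
  a_Q = 7/8
  a_R = 7/16

Starting state is Q, so the absorption probability is a_Q = 7/8.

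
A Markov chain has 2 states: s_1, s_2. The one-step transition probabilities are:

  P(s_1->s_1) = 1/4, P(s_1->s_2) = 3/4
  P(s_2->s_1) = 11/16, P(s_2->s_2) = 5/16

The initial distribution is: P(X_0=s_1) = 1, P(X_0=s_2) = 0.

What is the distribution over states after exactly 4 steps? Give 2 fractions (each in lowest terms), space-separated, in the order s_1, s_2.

Propagating the distribution step by step (d_{t+1} = d_t * P):
d_0 = (s_1=1, s_2=0)
  d_1[s_1] = 1*1/4 + 0*11/16 = 1/4
  d_1[s_2] = 1*3/4 + 0*5/16 = 3/4
d_1 = (s_1=1/4, s_2=3/4)
  d_2[s_1] = 1/4*1/4 + 3/4*11/16 = 37/64
  d_2[s_2] = 1/4*3/4 + 3/4*5/16 = 27/64
d_2 = (s_1=37/64, s_2=27/64)
  d_3[s_1] = 37/64*1/4 + 27/64*11/16 = 445/1024
  d_3[s_2] = 37/64*3/4 + 27/64*5/16 = 579/1024
d_3 = (s_1=445/1024, s_2=579/1024)
  d_4[s_1] = 445/1024*1/4 + 579/1024*11/16 = 8149/16384
  d_4[s_2] = 445/1024*3/4 + 579/1024*5/16 = 8235/16384
d_4 = (s_1=8149/16384, s_2=8235/16384)

Answer: 8149/16384 8235/16384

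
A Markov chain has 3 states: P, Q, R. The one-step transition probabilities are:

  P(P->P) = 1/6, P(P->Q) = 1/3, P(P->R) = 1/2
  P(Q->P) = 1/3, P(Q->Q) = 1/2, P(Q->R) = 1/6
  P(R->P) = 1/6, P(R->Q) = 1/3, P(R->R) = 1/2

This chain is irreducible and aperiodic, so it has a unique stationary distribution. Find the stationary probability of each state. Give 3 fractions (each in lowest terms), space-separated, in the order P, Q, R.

The stationary distribution satisfies pi = pi * P, i.e.:
  pi_P = 1/6*pi_P + 1/3*pi_Q + 1/6*pi_R
  pi_Q = 1/3*pi_P + 1/2*pi_Q + 1/3*pi_R
  pi_R = 1/2*pi_P + 1/6*pi_Q + 1/2*pi_R
with normalization: pi_P + pi_Q + pi_R = 1.

Using the first 2 balance equations plus normalization, the linear system A*pi = b is:
  [-5/6, 1/3, 1/6] . pi = 0
  [1/3, -1/2, 1/3] . pi = 0
  [1, 1, 1] . pi = 1

Solving yields:
  pi_P = 7/30
  pi_Q = 2/5
  pi_R = 11/30

Verification (pi * P):
  7/30*1/6 + 2/5*1/3 + 11/30*1/6 = 7/30 = pi_P  (ok)
  7/30*1/3 + 2/5*1/2 + 11/30*1/3 = 2/5 = pi_Q  (ok)
  7/30*1/2 + 2/5*1/6 + 11/30*1/2 = 11/30 = pi_R  (ok)

Answer: 7/30 2/5 11/30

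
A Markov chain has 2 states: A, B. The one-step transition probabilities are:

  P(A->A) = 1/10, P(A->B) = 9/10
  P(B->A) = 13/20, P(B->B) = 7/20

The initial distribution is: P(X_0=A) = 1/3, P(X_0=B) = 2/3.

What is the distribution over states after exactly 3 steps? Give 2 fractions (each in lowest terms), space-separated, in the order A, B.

Propagating the distribution step by step (d_{t+1} = d_t * P):
d_0 = (A=1/3, B=2/3)
  d_1[A] = 1/3*1/10 + 2/3*13/20 = 7/15
  d_1[B] = 1/3*9/10 + 2/3*7/20 = 8/15
d_1 = (A=7/15, B=8/15)
  d_2[A] = 7/15*1/10 + 8/15*13/20 = 59/150
  d_2[B] = 7/15*9/10 + 8/15*7/20 = 91/150
d_2 = (A=59/150, B=91/150)
  d_3[A] = 59/150*1/10 + 91/150*13/20 = 1301/3000
  d_3[B] = 59/150*9/10 + 91/150*7/20 = 1699/3000
d_3 = (A=1301/3000, B=1699/3000)

Answer: 1301/3000 1699/3000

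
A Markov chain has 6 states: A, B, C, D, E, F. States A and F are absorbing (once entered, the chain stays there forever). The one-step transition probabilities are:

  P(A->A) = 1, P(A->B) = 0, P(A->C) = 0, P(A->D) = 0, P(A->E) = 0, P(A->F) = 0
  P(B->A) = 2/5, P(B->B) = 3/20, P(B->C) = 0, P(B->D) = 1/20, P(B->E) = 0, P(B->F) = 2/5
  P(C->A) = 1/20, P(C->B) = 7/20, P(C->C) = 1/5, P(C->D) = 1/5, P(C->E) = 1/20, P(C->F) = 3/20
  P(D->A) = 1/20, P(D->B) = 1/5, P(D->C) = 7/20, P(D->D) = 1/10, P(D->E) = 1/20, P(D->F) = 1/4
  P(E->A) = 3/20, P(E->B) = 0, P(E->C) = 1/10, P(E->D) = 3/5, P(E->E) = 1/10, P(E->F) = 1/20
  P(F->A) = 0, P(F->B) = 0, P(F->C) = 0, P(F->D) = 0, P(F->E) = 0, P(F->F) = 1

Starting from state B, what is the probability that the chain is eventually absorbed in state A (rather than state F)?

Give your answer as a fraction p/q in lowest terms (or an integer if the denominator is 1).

Answer: 35363/72080

Derivation:
Let a_i = P(absorbed in A | start in state i).
Boundary conditions: a_A = 1, a_F = 0.
For each transient state i, a_i = sum_j P(i->j) * a_j:
  a_B = 2/5*a_A + 3/20*a_B + 0*a_C + 1/20*a_D + 0*a_E + 2/5*a_F
  a_C = 1/20*a_A + 7/20*a_B + 1/5*a_C + 1/5*a_D + 1/20*a_E + 3/20*a_F
  a_D = 1/20*a_A + 1/5*a_B + 7/20*a_C + 1/10*a_D + 1/20*a_E + 1/4*a_F
  a_E = 3/20*a_A + 0*a_B + 1/10*a_C + 3/5*a_D + 1/10*a_E + 1/20*a_F

Substituting a_A = 1 and a_F = 0, rearrange to (I - Q) a = r where r[i] = P(i -> A):
  [17/20, 0, -1/20, 0] . (a_B, a_C, a_D, a_E) = 2/5
  [-7/20, 4/5, -1/5, -1/20] . (a_B, a_C, a_D, a_E) = 1/20
  [-1/5, -7/20, 9/10, -1/20] . (a_B, a_C, a_D, a_E) = 1/20
  [0, -1/10, -3/5, 9/10] . (a_B, a_C, a_D, a_E) = 3/20

Solving yields:
  a_B = 35363/72080
  a_C = 28077/72080
  a_D = 1443/4240
  a_E = 31487/72080

Starting state is B, so the absorption probability is a_B = 35363/72080.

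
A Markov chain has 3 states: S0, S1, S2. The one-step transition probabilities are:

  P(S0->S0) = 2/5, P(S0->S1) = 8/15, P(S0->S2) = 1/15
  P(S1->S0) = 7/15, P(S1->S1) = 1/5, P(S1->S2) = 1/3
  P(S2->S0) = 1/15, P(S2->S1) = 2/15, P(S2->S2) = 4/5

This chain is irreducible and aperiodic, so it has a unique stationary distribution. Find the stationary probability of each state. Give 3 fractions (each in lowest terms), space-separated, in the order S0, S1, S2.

Answer: 1/4 1/4 1/2

Derivation:
The stationary distribution satisfies pi = pi * P, i.e.:
  pi_S0 = 2/5*pi_S0 + 7/15*pi_S1 + 1/15*pi_S2
  pi_S1 = 8/15*pi_S0 + 1/5*pi_S1 + 2/15*pi_S2
  pi_S2 = 1/15*pi_S0 + 1/3*pi_S1 + 4/5*pi_S2
with normalization: pi_S0 + pi_S1 + pi_S2 = 1.

Using the first 2 balance equations plus normalization, the linear system A*pi = b is:
  [-3/5, 7/15, 1/15] . pi = 0
  [8/15, -4/5, 2/15] . pi = 0
  [1, 1, 1] . pi = 1

Solving yields:
  pi_S0 = 1/4
  pi_S1 = 1/4
  pi_S2 = 1/2

Verification (pi * P):
  1/4*2/5 + 1/4*7/15 + 1/2*1/15 = 1/4 = pi_S0  (ok)
  1/4*8/15 + 1/4*1/5 + 1/2*2/15 = 1/4 = pi_S1  (ok)
  1/4*1/15 + 1/4*1/3 + 1/2*4/5 = 1/2 = pi_S2  (ok)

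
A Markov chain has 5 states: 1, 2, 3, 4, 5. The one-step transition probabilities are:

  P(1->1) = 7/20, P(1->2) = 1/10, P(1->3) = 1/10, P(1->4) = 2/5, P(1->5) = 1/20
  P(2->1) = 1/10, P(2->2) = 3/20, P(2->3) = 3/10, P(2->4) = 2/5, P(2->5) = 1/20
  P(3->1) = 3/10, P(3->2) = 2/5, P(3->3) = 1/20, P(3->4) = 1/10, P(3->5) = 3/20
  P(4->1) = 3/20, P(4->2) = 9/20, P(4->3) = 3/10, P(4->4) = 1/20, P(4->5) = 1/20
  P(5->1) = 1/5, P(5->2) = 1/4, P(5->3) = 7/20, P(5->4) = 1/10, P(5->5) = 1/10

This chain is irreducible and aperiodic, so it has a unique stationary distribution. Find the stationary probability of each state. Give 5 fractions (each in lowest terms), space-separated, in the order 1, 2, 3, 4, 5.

Answer: 42832/199701 53701/199701 41671/199701 46600/199701 14897/199701

Derivation:
The stationary distribution satisfies pi = pi * P, i.e.:
  pi_1 = 7/20*pi_1 + 1/10*pi_2 + 3/10*pi_3 + 3/20*pi_4 + 1/5*pi_5
  pi_2 = 1/10*pi_1 + 3/20*pi_2 + 2/5*pi_3 + 9/20*pi_4 + 1/4*pi_5
  pi_3 = 1/10*pi_1 + 3/10*pi_2 + 1/20*pi_3 + 3/10*pi_4 + 7/20*pi_5
  pi_4 = 2/5*pi_1 + 2/5*pi_2 + 1/10*pi_3 + 1/20*pi_4 + 1/10*pi_5
  pi_5 = 1/20*pi_1 + 1/20*pi_2 + 3/20*pi_3 + 1/20*pi_4 + 1/10*pi_5
with normalization: pi_1 + pi_2 + pi_3 + pi_4 + pi_5 = 1.

Using the first 4 balance equations plus normalization, the linear system A*pi = b is:
  [-13/20, 1/10, 3/10, 3/20, 1/5] . pi = 0
  [1/10, -17/20, 2/5, 9/20, 1/4] . pi = 0
  [1/10, 3/10, -19/20, 3/10, 7/20] . pi = 0
  [2/5, 2/5, 1/10, -19/20, 1/10] . pi = 0
  [1, 1, 1, 1, 1] . pi = 1

Solving yields:
  pi_1 = 42832/199701
  pi_2 = 53701/199701
  pi_3 = 41671/199701
  pi_4 = 46600/199701
  pi_5 = 14897/199701

Verification (pi * P):
  42832/199701*7/20 + 53701/199701*1/10 + 41671/199701*3/10 + 46600/199701*3/20 + 14897/199701*1/5 = 42832/199701 = pi_1  (ok)
  42832/199701*1/10 + 53701/199701*3/20 + 41671/199701*2/5 + 46600/199701*9/20 + 14897/199701*1/4 = 53701/199701 = pi_2  (ok)
  42832/199701*1/10 + 53701/199701*3/10 + 41671/199701*1/20 + 46600/199701*3/10 + 14897/199701*7/20 = 41671/199701 = pi_3  (ok)
  42832/199701*2/5 + 53701/199701*2/5 + 41671/199701*1/10 + 46600/199701*1/20 + 14897/199701*1/10 = 46600/199701 = pi_4  (ok)
  42832/199701*1/20 + 53701/199701*1/20 + 41671/199701*3/20 + 46600/199701*1/20 + 14897/199701*1/10 = 14897/199701 = pi_5  (ok)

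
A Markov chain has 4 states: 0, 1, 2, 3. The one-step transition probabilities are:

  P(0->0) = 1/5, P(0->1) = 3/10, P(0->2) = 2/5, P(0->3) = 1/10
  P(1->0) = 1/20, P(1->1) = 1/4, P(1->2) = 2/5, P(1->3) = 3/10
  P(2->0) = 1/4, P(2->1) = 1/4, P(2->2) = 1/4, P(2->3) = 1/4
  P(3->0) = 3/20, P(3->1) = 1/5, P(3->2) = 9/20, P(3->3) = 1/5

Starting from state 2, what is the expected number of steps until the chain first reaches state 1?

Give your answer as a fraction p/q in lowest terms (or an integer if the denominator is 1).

Answer: 435/109

Derivation:
Let h_i = expected steps to first reach 1 from state i.
Boundary: h_1 = 0.
First-step equations for the other states:
  h_0 = 1 + 1/5*h_0 + 3/10*h_1 + 2/5*h_2 + 1/10*h_3
  h_2 = 1 + 1/4*h_0 + 1/4*h_1 + 1/4*h_2 + 1/4*h_3
  h_3 = 1 + 3/20*h_0 + 1/5*h_1 + 9/20*h_2 + 1/5*h_3

Substituting h_1 = 0 and rearranging gives the linear system (I - Q) h = 1:
  [4/5, -2/5, -1/10] . (h_0, h_2, h_3) = 1
  [-1/4, 3/4, -1/4] . (h_0, h_2, h_3) = 1
  [-3/20, -9/20, 4/5] . (h_0, h_2, h_3) = 1

Solving yields:
  h_0 = 411/109
  h_2 = 435/109
  h_3 = 458/109

Starting state is 2, so the expected hitting time is h_2 = 435/109.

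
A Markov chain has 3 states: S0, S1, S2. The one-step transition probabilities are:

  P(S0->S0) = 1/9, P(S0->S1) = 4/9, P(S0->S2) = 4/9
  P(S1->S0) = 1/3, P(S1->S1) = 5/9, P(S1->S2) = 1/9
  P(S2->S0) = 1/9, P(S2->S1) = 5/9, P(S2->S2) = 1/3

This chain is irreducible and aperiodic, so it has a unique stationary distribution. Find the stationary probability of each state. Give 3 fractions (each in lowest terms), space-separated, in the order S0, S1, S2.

Answer: 19/83 44/83 20/83

Derivation:
The stationary distribution satisfies pi = pi * P, i.e.:
  pi_S0 = 1/9*pi_S0 + 1/3*pi_S1 + 1/9*pi_S2
  pi_S1 = 4/9*pi_S0 + 5/9*pi_S1 + 5/9*pi_S2
  pi_S2 = 4/9*pi_S0 + 1/9*pi_S1 + 1/3*pi_S2
with normalization: pi_S0 + pi_S1 + pi_S2 = 1.

Using the first 2 balance equations plus normalization, the linear system A*pi = b is:
  [-8/9, 1/3, 1/9] . pi = 0
  [4/9, -4/9, 5/9] . pi = 0
  [1, 1, 1] . pi = 1

Solving yields:
  pi_S0 = 19/83
  pi_S1 = 44/83
  pi_S2 = 20/83

Verification (pi * P):
  19/83*1/9 + 44/83*1/3 + 20/83*1/9 = 19/83 = pi_S0  (ok)
  19/83*4/9 + 44/83*5/9 + 20/83*5/9 = 44/83 = pi_S1  (ok)
  19/83*4/9 + 44/83*1/9 + 20/83*1/3 = 20/83 = pi_S2  (ok)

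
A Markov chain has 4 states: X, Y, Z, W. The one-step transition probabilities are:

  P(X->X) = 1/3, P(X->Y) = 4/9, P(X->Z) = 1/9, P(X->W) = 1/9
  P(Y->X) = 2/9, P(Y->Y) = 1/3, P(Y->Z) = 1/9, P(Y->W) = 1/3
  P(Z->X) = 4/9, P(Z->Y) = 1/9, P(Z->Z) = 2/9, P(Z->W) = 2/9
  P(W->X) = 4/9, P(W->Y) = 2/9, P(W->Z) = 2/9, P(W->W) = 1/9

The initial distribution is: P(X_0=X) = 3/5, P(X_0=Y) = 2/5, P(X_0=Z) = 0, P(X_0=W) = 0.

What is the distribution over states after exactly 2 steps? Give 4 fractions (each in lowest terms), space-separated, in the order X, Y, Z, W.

Propagating the distribution step by step (d_{t+1} = d_t * P):
d_0 = (X=3/5, Y=2/5, Z=0, W=0)
  d_1[X] = 3/5*1/3 + 2/5*2/9 + 0*4/9 + 0*4/9 = 13/45
  d_1[Y] = 3/5*4/9 + 2/5*1/3 + 0*1/9 + 0*2/9 = 2/5
  d_1[Z] = 3/5*1/9 + 2/5*1/9 + 0*2/9 + 0*2/9 = 1/9
  d_1[W] = 3/5*1/9 + 2/5*1/3 + 0*2/9 + 0*1/9 = 1/5
d_1 = (X=13/45, Y=2/5, Z=1/9, W=1/5)
  d_2[X] = 13/45*1/3 + 2/5*2/9 + 1/9*4/9 + 1/5*4/9 = 131/405
  d_2[Y] = 13/45*4/9 + 2/5*1/3 + 1/9*1/9 + 1/5*2/9 = 43/135
  d_2[Z] = 13/45*1/9 + 2/5*1/9 + 1/9*2/9 + 1/5*2/9 = 59/405
  d_2[W] = 13/45*1/9 + 2/5*1/3 + 1/9*2/9 + 1/5*1/9 = 86/405
d_2 = (X=131/405, Y=43/135, Z=59/405, W=86/405)

Answer: 131/405 43/135 59/405 86/405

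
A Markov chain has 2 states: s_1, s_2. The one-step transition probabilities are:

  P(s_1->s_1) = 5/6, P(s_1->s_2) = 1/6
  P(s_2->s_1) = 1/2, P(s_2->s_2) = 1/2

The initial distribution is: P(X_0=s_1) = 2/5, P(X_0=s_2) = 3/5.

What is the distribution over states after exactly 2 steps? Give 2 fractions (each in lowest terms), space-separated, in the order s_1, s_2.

Propagating the distribution step by step (d_{t+1} = d_t * P):
d_0 = (s_1=2/5, s_2=3/5)
  d_1[s_1] = 2/5*5/6 + 3/5*1/2 = 19/30
  d_1[s_2] = 2/5*1/6 + 3/5*1/2 = 11/30
d_1 = (s_1=19/30, s_2=11/30)
  d_2[s_1] = 19/30*5/6 + 11/30*1/2 = 32/45
  d_2[s_2] = 19/30*1/6 + 11/30*1/2 = 13/45
d_2 = (s_1=32/45, s_2=13/45)

Answer: 32/45 13/45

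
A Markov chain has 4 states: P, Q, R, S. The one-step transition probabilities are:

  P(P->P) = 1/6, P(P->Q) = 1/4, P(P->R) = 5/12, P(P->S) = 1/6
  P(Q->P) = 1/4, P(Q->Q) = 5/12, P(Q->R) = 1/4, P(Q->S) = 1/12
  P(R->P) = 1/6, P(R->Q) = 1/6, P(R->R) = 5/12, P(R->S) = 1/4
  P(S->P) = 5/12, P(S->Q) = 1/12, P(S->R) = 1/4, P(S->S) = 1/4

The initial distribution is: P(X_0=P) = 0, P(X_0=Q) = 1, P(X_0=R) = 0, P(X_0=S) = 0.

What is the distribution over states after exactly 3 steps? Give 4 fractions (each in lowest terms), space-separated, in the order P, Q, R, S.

Propagating the distribution step by step (d_{t+1} = d_t * P):
d_0 = (P=0, Q=1, R=0, S=0)
  d_1[P] = 0*1/6 + 1*1/4 + 0*1/6 + 0*5/12 = 1/4
  d_1[Q] = 0*1/4 + 1*5/12 + 0*1/6 + 0*1/12 = 5/12
  d_1[R] = 0*5/12 + 1*1/4 + 0*5/12 + 0*1/4 = 1/4
  d_1[S] = 0*1/6 + 1*1/12 + 0*1/4 + 0*1/4 = 1/12
d_1 = (P=1/4, Q=5/12, R=1/4, S=1/12)
  d_2[P] = 1/4*1/6 + 5/12*1/4 + 1/4*1/6 + 1/12*5/12 = 2/9
  d_2[Q] = 1/4*1/4 + 5/12*5/12 + 1/4*1/6 + 1/12*1/12 = 41/144
  d_2[R] = 1/4*5/12 + 5/12*1/4 + 1/4*5/12 + 1/12*1/4 = 1/3
  d_2[S] = 1/4*1/6 + 5/12*1/12 + 1/4*1/4 + 1/12*1/4 = 23/144
d_2 = (P=2/9, Q=41/144, R=1/3, S=23/144)
  d_3[P] = 2/9*1/6 + 41/144*1/4 + 1/3*1/6 + 23/144*5/12 = 199/864
  d_3[Q] = 2/9*1/4 + 41/144*5/12 + 1/3*1/6 + 23/144*1/12 = 35/144
  d_3[R] = 2/9*5/12 + 41/144*1/4 + 1/3*5/12 + 23/144*1/4 = 37/108
  d_3[S] = 2/9*1/6 + 41/144*1/12 + 1/3*1/4 + 23/144*1/4 = 53/288
d_3 = (P=199/864, Q=35/144, R=37/108, S=53/288)

Answer: 199/864 35/144 37/108 53/288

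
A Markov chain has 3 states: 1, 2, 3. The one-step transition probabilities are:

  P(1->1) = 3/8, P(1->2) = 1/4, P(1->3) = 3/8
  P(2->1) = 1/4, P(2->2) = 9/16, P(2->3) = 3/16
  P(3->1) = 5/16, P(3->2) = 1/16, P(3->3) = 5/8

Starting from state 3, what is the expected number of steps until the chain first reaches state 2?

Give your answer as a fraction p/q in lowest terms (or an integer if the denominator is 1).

Answer: 8

Derivation:
Let h_i = expected steps to first reach 2 from state i.
Boundary: h_2 = 0.
First-step equations for the other states:
  h_1 = 1 + 3/8*h_1 + 1/4*h_2 + 3/8*h_3
  h_3 = 1 + 5/16*h_1 + 1/16*h_2 + 5/8*h_3

Substituting h_2 = 0 and rearranging gives the linear system (I - Q) h = 1:
  [5/8, -3/8] . (h_1, h_3) = 1
  [-5/16, 3/8] . (h_1, h_3) = 1

Solving yields:
  h_1 = 32/5
  h_3 = 8

Starting state is 3, so the expected hitting time is h_3 = 8.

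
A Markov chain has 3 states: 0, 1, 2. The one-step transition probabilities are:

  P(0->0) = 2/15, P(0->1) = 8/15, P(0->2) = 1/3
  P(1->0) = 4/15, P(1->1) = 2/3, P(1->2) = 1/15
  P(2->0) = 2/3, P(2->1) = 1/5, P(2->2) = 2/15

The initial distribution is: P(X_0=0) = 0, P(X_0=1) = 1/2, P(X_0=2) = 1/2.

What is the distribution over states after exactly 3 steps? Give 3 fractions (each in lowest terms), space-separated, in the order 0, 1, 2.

Propagating the distribution step by step (d_{t+1} = d_t * P):
d_0 = (0=0, 1=1/2, 2=1/2)
  d_1[0] = 0*2/15 + 1/2*4/15 + 1/2*2/3 = 7/15
  d_1[1] = 0*8/15 + 1/2*2/3 + 1/2*1/5 = 13/30
  d_1[2] = 0*1/3 + 1/2*1/15 + 1/2*2/15 = 1/10
d_1 = (0=7/15, 1=13/30, 2=1/10)
  d_2[0] = 7/15*2/15 + 13/30*4/15 + 1/10*2/3 = 11/45
  d_2[1] = 7/15*8/15 + 13/30*2/3 + 1/10*1/5 = 251/450
  d_2[2] = 7/15*1/3 + 13/30*1/15 + 1/10*2/15 = 89/450
d_2 = (0=11/45, 1=251/450, 2=89/450)
  d_3[0] = 11/45*2/15 + 251/450*4/15 + 89/450*2/3 = 1057/3375
  d_3[1] = 11/45*8/15 + 251/450*2/3 + 89/450*1/5 = 1219/2250
  d_3[2] = 11/45*1/3 + 251/450*1/15 + 89/450*2/15 = 979/6750
d_3 = (0=1057/3375, 1=1219/2250, 2=979/6750)

Answer: 1057/3375 1219/2250 979/6750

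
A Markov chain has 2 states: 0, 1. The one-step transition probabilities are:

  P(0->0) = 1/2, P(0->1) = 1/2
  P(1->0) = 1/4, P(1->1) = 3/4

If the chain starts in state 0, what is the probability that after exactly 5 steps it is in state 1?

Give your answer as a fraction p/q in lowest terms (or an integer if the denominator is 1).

Answer: 341/512

Derivation:
Computing P^5 by repeated multiplication:
P^1 =
  0: [1/2, 1/2]
  1: [1/4, 3/4]
P^2 =
  0: [3/8, 5/8]
  1: [5/16, 11/16]
P^3 =
  0: [11/32, 21/32]
  1: [21/64, 43/64]
P^4 =
  0: [43/128, 85/128]
  1: [85/256, 171/256]
P^5 =
  0: [171/512, 341/512]
  1: [341/1024, 683/1024]

(P^5)[0 -> 1] = 341/512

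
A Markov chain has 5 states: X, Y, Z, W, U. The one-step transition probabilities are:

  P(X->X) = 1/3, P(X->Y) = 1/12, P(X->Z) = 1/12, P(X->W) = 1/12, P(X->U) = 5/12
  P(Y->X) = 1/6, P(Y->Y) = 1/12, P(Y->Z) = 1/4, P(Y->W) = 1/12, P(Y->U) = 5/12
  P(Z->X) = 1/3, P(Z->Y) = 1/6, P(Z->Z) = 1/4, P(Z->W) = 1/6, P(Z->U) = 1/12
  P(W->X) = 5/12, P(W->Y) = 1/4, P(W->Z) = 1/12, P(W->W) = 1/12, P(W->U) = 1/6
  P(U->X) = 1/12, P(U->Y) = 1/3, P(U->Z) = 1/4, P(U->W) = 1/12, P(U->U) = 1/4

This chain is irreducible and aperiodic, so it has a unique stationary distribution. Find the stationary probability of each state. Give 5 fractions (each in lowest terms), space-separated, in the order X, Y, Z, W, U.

The stationary distribution satisfies pi = pi * P, i.e.:
  pi_X = 1/3*pi_X + 1/6*pi_Y + 1/3*pi_Z + 5/12*pi_W + 1/12*pi_U
  pi_Y = 1/12*pi_X + 1/12*pi_Y + 1/6*pi_Z + 1/4*pi_W + 1/3*pi_U
  pi_Z = 1/12*pi_X + 1/4*pi_Y + 1/4*pi_Z + 1/12*pi_W + 1/4*pi_U
  pi_W = 1/12*pi_X + 1/12*pi_Y + 1/6*pi_Z + 1/12*pi_W + 1/12*pi_U
  pi_U = 5/12*pi_X + 5/12*pi_Y + 1/12*pi_Z + 1/6*pi_W + 1/4*pi_U
with normalization: pi_X + pi_Y + pi_Z + pi_W + pi_U = 1.

Using the first 4 balance equations plus normalization, the linear system A*pi = b is:
  [-2/3, 1/6, 1/3, 5/12, 1/12] . pi = 0
  [1/12, -11/12, 1/6, 1/4, 1/3] . pi = 0
  [1/12, 1/4, -3/4, 1/12, 1/4] . pi = 0
  [1/12, 1/12, 1/6, -11/12, 1/12] . pi = 0
  [1, 1, 1, 1, 1] . pi = 1

Solving yields:
  pi_X = 5121/21298
  pi_Y = 3965/21298
  pi_Z = 2059/10649
  pi_W = 1059/10649
  pi_U = 2988/10649

Verification (pi * P):
  5121/21298*1/3 + 3965/21298*1/6 + 2059/10649*1/3 + 1059/10649*5/12 + 2988/10649*1/12 = 5121/21298 = pi_X  (ok)
  5121/21298*1/12 + 3965/21298*1/12 + 2059/10649*1/6 + 1059/10649*1/4 + 2988/10649*1/3 = 3965/21298 = pi_Y  (ok)
  5121/21298*1/12 + 3965/21298*1/4 + 2059/10649*1/4 + 1059/10649*1/12 + 2988/10649*1/4 = 2059/10649 = pi_Z  (ok)
  5121/21298*1/12 + 3965/21298*1/12 + 2059/10649*1/6 + 1059/10649*1/12 + 2988/10649*1/12 = 1059/10649 = pi_W  (ok)
  5121/21298*5/12 + 3965/21298*5/12 + 2059/10649*1/12 + 1059/10649*1/6 + 2988/10649*1/4 = 2988/10649 = pi_U  (ok)

Answer: 5121/21298 3965/21298 2059/10649 1059/10649 2988/10649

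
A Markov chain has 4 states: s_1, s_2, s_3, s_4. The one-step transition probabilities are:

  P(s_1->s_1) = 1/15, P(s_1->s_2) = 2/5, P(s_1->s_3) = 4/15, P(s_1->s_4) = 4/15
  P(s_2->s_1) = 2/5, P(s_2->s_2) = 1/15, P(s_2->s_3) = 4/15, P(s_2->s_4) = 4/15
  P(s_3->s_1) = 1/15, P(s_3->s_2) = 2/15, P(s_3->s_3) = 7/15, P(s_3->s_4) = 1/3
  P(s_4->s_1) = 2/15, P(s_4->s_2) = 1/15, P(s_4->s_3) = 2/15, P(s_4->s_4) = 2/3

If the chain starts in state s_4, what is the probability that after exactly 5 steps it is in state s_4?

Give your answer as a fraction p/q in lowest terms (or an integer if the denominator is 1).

Computing P^5 by repeated multiplication:
P^1 =
  s_1: [1/15, 2/5, 4/15, 4/15]
  s_2: [2/5, 1/15, 4/15, 4/15]
  s_3: [1/15, 2/15, 7/15, 1/3]
  s_4: [2/15, 1/15, 2/15, 2/3]
P^2 =
  s_1: [49/225, 8/75, 64/225, 88/225]
  s_2: [8/75, 49/225, 64/225, 88/225]
  s_3: [2/15, 3/25, 71/225, 97/225]
  s_4: [2/15, 3/25, 46/225, 122/225]
P^3 =
  s_1: [433/3375, 178/1125, 916/3375, 1492/3375]
  s_2: [62/375, 409/3375, 916/3375, 1492/3375]
  s_3: [457/3375, 446/3375, 919/3375, 1553/3375]
  s_4: [482/3375, 421/3375, 794/3375, 1678/3375]
P^4 =
  s_1: [7537/50625, 2152/16875, 13264/50625, 23368/50625]
  s_2: [256/1875, 7081/50625, 13264/50625, 23368/50625]
  s_3: [2386/16875, 731/5625, 13151/50625, 23737/50625]
  s_4: [2386/16875, 731/5625, 12526/50625, 24362/50625]
P^5 =
  s_1: [106273/759375, 418/3125, 195556/759375, 355972/759375]
  s_2: [36466/253125, 98449/759375, 195556/759375, 355972/759375]
  s_3: [107257/759375, 99566/759375, 194479/759375, 358073/759375]
  s_4: [107882/759375, 98941/759375, 191354/759375, 361198/759375]

(P^5)[s_4 -> s_4] = 361198/759375

Answer: 361198/759375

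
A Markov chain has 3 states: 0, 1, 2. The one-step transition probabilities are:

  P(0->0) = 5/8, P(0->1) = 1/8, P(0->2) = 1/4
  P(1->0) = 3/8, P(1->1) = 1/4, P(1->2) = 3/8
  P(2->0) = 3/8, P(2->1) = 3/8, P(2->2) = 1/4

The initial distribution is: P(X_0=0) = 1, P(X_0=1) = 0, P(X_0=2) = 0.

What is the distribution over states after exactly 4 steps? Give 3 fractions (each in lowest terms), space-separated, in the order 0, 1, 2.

Propagating the distribution step by step (d_{t+1} = d_t * P):
d_0 = (0=1, 1=0, 2=0)
  d_1[0] = 1*5/8 + 0*3/8 + 0*3/8 = 5/8
  d_1[1] = 1*1/8 + 0*1/4 + 0*3/8 = 1/8
  d_1[2] = 1*1/4 + 0*3/8 + 0*1/4 = 1/4
d_1 = (0=5/8, 1=1/8, 2=1/4)
  d_2[0] = 5/8*5/8 + 1/8*3/8 + 1/4*3/8 = 17/32
  d_2[1] = 5/8*1/8 + 1/8*1/4 + 1/4*3/8 = 13/64
  d_2[2] = 5/8*1/4 + 1/8*3/8 + 1/4*1/4 = 17/64
d_2 = (0=17/32, 1=13/64, 2=17/64)
  d_3[0] = 17/32*5/8 + 13/64*3/8 + 17/64*3/8 = 65/128
  d_3[1] = 17/32*1/8 + 13/64*1/4 + 17/64*3/8 = 111/512
  d_3[2] = 17/32*1/4 + 13/64*3/8 + 17/64*1/4 = 141/512
d_3 = (0=65/128, 1=111/512, 2=141/512)
  d_4[0] = 65/128*5/8 + 111/512*3/8 + 141/512*3/8 = 257/512
  d_4[1] = 65/128*1/8 + 111/512*1/4 + 141/512*3/8 = 905/4096
  d_4[2] = 65/128*1/4 + 111/512*3/8 + 141/512*1/4 = 1135/4096
d_4 = (0=257/512, 1=905/4096, 2=1135/4096)

Answer: 257/512 905/4096 1135/4096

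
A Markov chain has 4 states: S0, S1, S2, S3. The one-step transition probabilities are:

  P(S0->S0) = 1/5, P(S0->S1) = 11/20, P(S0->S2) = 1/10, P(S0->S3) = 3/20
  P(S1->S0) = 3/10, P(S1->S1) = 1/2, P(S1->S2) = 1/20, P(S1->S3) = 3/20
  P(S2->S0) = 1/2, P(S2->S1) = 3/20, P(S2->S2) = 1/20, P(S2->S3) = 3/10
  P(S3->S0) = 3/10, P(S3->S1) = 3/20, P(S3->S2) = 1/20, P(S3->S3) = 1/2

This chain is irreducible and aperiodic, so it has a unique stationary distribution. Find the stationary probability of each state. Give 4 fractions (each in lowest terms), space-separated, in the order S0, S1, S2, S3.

The stationary distribution satisfies pi = pi * P, i.e.:
  pi_S0 = 1/5*pi_S0 + 3/10*pi_S1 + 1/2*pi_S2 + 3/10*pi_S3
  pi_S1 = 11/20*pi_S0 + 1/2*pi_S1 + 3/20*pi_S2 + 3/20*pi_S3
  pi_S2 = 1/10*pi_S0 + 1/20*pi_S1 + 1/20*pi_S2 + 1/20*pi_S3
  pi_S3 = 3/20*pi_S0 + 3/20*pi_S1 + 3/10*pi_S2 + 1/2*pi_S3
with normalization: pi_S0 + pi_S1 + pi_S2 + pi_S3 = 1.

Using the first 3 balance equations plus normalization, the linear system A*pi = b is:
  [-4/5, 3/10, 1/2, 3/10] . pi = 0
  [11/20, -1/2, 3/20, 3/20] . pi = 0
  [1/10, 1/20, -19/20, 1/20] . pi = 0
  [1, 1, 1, 1] . pi = 1

Solving yields:
  pi_S0 = 31/109
  pi_S1 = 575/1417
  pi_S2 = 7/109
  pi_S3 = 348/1417

Verification (pi * P):
  31/109*1/5 + 575/1417*3/10 + 7/109*1/2 + 348/1417*3/10 = 31/109 = pi_S0  (ok)
  31/109*11/20 + 575/1417*1/2 + 7/109*3/20 + 348/1417*3/20 = 575/1417 = pi_S1  (ok)
  31/109*1/10 + 575/1417*1/20 + 7/109*1/20 + 348/1417*1/20 = 7/109 = pi_S2  (ok)
  31/109*3/20 + 575/1417*3/20 + 7/109*3/10 + 348/1417*1/2 = 348/1417 = pi_S3  (ok)

Answer: 31/109 575/1417 7/109 348/1417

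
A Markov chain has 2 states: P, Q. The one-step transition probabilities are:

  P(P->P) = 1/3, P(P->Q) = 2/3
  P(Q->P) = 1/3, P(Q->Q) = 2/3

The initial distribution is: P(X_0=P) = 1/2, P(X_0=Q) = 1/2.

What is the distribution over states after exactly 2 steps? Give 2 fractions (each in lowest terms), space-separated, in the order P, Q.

Answer: 1/3 2/3

Derivation:
Propagating the distribution step by step (d_{t+1} = d_t * P):
d_0 = (P=1/2, Q=1/2)
  d_1[P] = 1/2*1/3 + 1/2*1/3 = 1/3
  d_1[Q] = 1/2*2/3 + 1/2*2/3 = 2/3
d_1 = (P=1/3, Q=2/3)
  d_2[P] = 1/3*1/3 + 2/3*1/3 = 1/3
  d_2[Q] = 1/3*2/3 + 2/3*2/3 = 2/3
d_2 = (P=1/3, Q=2/3)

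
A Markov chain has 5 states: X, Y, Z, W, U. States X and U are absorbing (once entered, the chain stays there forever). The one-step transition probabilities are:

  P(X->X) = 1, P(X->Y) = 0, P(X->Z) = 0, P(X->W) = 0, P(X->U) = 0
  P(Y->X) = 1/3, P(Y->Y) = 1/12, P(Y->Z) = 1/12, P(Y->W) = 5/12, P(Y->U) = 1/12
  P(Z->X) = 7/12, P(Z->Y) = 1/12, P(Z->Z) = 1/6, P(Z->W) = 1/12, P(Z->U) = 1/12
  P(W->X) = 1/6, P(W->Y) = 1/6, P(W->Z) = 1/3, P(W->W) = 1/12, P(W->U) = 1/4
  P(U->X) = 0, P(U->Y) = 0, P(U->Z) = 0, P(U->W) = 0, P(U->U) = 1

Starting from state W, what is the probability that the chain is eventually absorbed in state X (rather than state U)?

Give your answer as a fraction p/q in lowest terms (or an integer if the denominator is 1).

Answer: 636/1033

Derivation:
Let a_i = P(absorbed in X | start in state i).
Boundary conditions: a_X = 1, a_U = 0.
For each transient state i, a_i = sum_j P(i->j) * a_j:
  a_Y = 1/3*a_X + 1/12*a_Y + 1/12*a_Z + 5/12*a_W + 1/12*a_U
  a_Z = 7/12*a_X + 1/12*a_Y + 1/6*a_Z + 1/12*a_W + 1/12*a_U
  a_W = 1/6*a_X + 1/6*a_Y + 1/3*a_Z + 1/12*a_W + 1/4*a_U

Substituting a_X = 1 and a_U = 0, rearrange to (I - Q) a = r where r[i] = P(i -> X):
  [11/12, -1/12, -5/12] . (a_Y, a_Z, a_W) = 1/3
  [-1/12, 5/6, -1/12] . (a_Y, a_Z, a_W) = 7/12
  [-1/6, -1/3, 11/12] . (a_Y, a_Z, a_W) = 1/6

Solving yields:
  a_Y = 743/1033
  a_Z = 861/1033
  a_W = 636/1033

Starting state is W, so the absorption probability is a_W = 636/1033.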